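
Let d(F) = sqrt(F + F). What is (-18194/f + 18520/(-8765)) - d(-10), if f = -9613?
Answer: -3712470/16851589 - 2*I*sqrt(5) ≈ -0.2203 - 4.4721*I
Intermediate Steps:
d(F) = sqrt(2)*sqrt(F) (d(F) = sqrt(2*F) = sqrt(2)*sqrt(F))
(-18194/f + 18520/(-8765)) - d(-10) = (-18194/(-9613) + 18520/(-8765)) - sqrt(2)*sqrt(-10) = (-18194*(-1/9613) + 18520*(-1/8765)) - sqrt(2)*I*sqrt(10) = (18194/9613 - 3704/1753) - 2*I*sqrt(5) = -3712470/16851589 - 2*I*sqrt(5)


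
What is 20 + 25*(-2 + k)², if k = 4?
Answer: 120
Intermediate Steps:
20 + 25*(-2 + k)² = 20 + 25*(-2 + 4)² = 20 + 25*2² = 20 + 25*4 = 20 + 100 = 120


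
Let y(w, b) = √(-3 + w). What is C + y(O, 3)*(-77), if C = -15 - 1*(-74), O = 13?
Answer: 59 - 77*√10 ≈ -184.50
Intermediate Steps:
C = 59 (C = -15 + 74 = 59)
C + y(O, 3)*(-77) = 59 + √(-3 + 13)*(-77) = 59 + √10*(-77) = 59 - 77*√10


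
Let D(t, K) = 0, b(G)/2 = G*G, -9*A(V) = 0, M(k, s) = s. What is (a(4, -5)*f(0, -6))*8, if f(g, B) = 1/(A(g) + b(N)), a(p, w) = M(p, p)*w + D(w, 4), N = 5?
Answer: -16/5 ≈ -3.2000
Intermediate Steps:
A(V) = 0 (A(V) = -1/9*0 = 0)
b(G) = 2*G**2 (b(G) = 2*(G*G) = 2*G**2)
a(p, w) = p*w (a(p, w) = p*w + 0 = p*w)
f(g, B) = 1/50 (f(g, B) = 1/(0 + 2*5**2) = 1/(0 + 2*25) = 1/(0 + 50) = 1/50)
(a(4, -5)*f(0, -6))*8 = ((4*(-5))*(1/50))*8 = -20*1/50*8 = -2/5*8 = -16/5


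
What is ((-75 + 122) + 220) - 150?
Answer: 117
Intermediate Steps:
((-75 + 122) + 220) - 150 = (47 + 220) - 150 = 267 - 150 = 117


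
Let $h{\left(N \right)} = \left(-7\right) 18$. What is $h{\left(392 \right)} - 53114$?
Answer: $-53240$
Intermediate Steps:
$h{\left(N \right)} = -126$
$h{\left(392 \right)} - 53114 = -126 - 53114 = -53240$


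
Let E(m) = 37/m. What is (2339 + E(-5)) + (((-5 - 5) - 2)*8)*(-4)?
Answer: 13578/5 ≈ 2715.6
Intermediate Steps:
(2339 + E(-5)) + (((-5 - 5) - 2)*8)*(-4) = (2339 + 37/(-5)) + (((-5 - 5) - 2)*8)*(-4) = (2339 + 37*(-⅕)) + ((-10 - 2)*8)*(-4) = (2339 - 37/5) - 12*8*(-4) = 11658/5 - 96*(-4) = 11658/5 + 384 = 13578/5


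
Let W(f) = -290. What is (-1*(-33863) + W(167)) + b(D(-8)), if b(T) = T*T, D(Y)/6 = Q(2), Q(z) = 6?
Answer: 34869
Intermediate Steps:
D(Y) = 36 (D(Y) = 6*6 = 36)
b(T) = T²
(-1*(-33863) + W(167)) + b(D(-8)) = (-1*(-33863) - 290) + 36² = (33863 - 290) + 1296 = 33573 + 1296 = 34869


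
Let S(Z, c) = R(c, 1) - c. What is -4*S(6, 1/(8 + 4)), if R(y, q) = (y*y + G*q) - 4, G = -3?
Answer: 1019/36 ≈ 28.306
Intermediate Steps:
R(y, q) = -4 + y² - 3*q (R(y, q) = (y*y - 3*q) - 4 = (y² - 3*q) - 4 = -4 + y² - 3*q)
S(Z, c) = -7 + c² - c (S(Z, c) = (-4 + c² - 3*1) - c = (-4 + c² - 3) - c = (-7 + c²) - c = -7 + c² - c)
-4*S(6, 1/(8 + 4)) = -4*(-7 + (1/(8 + 4))² - 1/(8 + 4)) = -4*(-7 + (1/12)² - 1/12) = -4*(-7 + (1/12)² - 1*1/12) = -4*(-7 + 1/144 - 1/12) = -4*(-1019/144) = 1019/36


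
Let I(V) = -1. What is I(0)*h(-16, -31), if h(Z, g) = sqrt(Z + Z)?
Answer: -4*I*sqrt(2) ≈ -5.6569*I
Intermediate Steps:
h(Z, g) = sqrt(2)*sqrt(Z) (h(Z, g) = sqrt(2*Z) = sqrt(2)*sqrt(Z))
I(0)*h(-16, -31) = -sqrt(2)*sqrt(-16) = -sqrt(2)*4*I = -4*I*sqrt(2)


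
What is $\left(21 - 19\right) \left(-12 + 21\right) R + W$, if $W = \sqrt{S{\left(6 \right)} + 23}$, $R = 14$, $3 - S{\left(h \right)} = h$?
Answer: $252 + 2 \sqrt{5} \approx 256.47$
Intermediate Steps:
$S{\left(h \right)} = 3 - h$
$W = 2 \sqrt{5}$ ($W = \sqrt{\left(3 - 6\right) + 23} = \sqrt{-3 + 23} = \sqrt{20} = 2 \sqrt{5} \approx 4.4721$)
$\left(21 - 19\right) \left(-12 + 21\right) R + W = \left(21 - 19\right) \left(-12 + 21\right) 14 + 2 \sqrt{5} = 2 \cdot 9 \cdot 14 + 2 \sqrt{5} = 18 \cdot 14 + 2 \sqrt{5} = 252 + 2 \sqrt{5}$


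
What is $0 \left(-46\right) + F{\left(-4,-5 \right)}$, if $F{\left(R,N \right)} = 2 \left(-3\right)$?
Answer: $-6$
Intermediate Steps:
$F{\left(R,N \right)} = -6$
$0 \left(-46\right) + F{\left(-4,-5 \right)} = 0 \left(-46\right) - 6 = 0 - 6 = -6$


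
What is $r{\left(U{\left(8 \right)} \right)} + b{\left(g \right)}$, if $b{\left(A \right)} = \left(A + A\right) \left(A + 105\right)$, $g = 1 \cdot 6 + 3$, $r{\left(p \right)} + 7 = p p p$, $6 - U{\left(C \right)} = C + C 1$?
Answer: $1045$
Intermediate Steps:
$U{\left(C \right)} = 6 - 2 C$ ($U{\left(C \right)} = 6 - \left(C + C 1\right) = 6 - \left(C + C\right) = 6 - 2 C$)
$r{\left(p \right)} = -7 + p^{3}$ ($r{\left(p \right)} = -7 + p p p = -7 + p^{2} p = -7 + p^{3}$)
$g = 9$ ($g = 6 + 3 = 9$)
$b{\left(A \right)} = 2 A \left(105 + A\right)$
$r{\left(U{\left(8 \right)} \right)} + b{\left(g \right)} = \left(-7 + \left(6 - 16\right)^{3}\right) + 2 \cdot 9 \left(105 + 9\right) = \left(-7 + \left(6 - 16\right)^{3}\right) + 2 \cdot 9 \cdot 114 = \left(-7 + \left(-10\right)^{3}\right) + 2052 = \left(-7 - 1000\right) + 2052 = -1007 + 2052 = 1045$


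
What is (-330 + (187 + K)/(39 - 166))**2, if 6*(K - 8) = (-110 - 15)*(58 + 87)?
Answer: 54992595025/580644 ≈ 94710.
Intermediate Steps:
K = -18077/6 (K = 8 + ((-110 - 15)*(58 + 87))/6 = 8 + (-125*145)/6 = 8 + (1/6)*(-18125) = 8 - 18125/6 = -18077/6 ≈ -3012.8)
(-330 + (187 + K)/(39 - 166))**2 = (-330 + (187 - 18077/6)/(39 - 166))**2 = (-330 - 16955/6/(-127))**2 = (-330 - 16955/6*(-1/127))**2 = (-330 + 16955/762)**2 = (-234505/762)**2 = 54992595025/580644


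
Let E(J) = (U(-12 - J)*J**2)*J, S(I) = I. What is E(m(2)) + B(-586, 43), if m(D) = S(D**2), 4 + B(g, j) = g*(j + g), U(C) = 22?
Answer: 319602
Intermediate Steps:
B(g, j) = -4 + g*(g + j) (B(g, j) = -4 + g*(j + g) = -4 + g*(g + j))
m(D) = D**2
E(J) = 22*J**3 (E(J) = (22*J**2)*J = 22*J**3)
E(m(2)) + B(-586, 43) = 22*(2**2)**3 + (-4 + (-586)**2 - 586*43) = 22*4**3 + (-4 + 343396 - 25198) = 22*64 + 318194 = 1408 + 318194 = 319602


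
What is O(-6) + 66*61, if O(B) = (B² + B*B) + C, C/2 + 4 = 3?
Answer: 4096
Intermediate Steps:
C = -2 (C = -8 + 2*3 = -8 + 6 = -2)
O(B) = -2 + 2*B² (O(B) = (B² + B*B) - 2 = (B² + B²) - 2 = 2*B² - 2 = -2 + 2*B²)
O(-6) + 66*61 = (-2 + 2*(-6)²) + 66*61 = (-2 + 2*36) + 4026 = (-2 + 72) + 4026 = 70 + 4026 = 4096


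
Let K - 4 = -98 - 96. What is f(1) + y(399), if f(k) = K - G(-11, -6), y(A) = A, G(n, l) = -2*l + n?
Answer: 208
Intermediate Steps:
G(n, l) = n - 2*l
K = -190 (K = 4 + (-98 - 96) = 4 - 194 = -190)
f(k) = -191 (f(k) = -190 - (-11 - 2*(-6)) = -190 - (-11 + 12) = -190 - 1*1 = -190 - 1 = -191)
f(1) + y(399) = -191 + 399 = 208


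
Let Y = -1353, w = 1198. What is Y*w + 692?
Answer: -1620202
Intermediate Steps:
Y*w + 692 = -1353*1198 + 692 = -1620894 + 692 = -1620202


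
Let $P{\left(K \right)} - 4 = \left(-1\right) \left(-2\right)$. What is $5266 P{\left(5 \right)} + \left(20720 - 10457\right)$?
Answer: $41859$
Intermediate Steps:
$P{\left(K \right)} = 6$ ($P{\left(K \right)} = 4 - -2 = 4 + 2 = 6$)
$5266 P{\left(5 \right)} + \left(20720 - 10457\right) = 5266 \cdot 6 + \left(20720 - 10457\right) = 31596 + 10263 = 41859$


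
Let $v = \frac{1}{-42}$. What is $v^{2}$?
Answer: $\frac{1}{1764} \approx 0.00056689$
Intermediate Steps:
$v = - \frac{1}{42} \approx -0.02381$
$v^{2} = \left(- \frac{1}{42}\right)^{2} = \frac{1}{1764}$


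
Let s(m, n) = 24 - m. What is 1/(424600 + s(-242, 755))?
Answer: 1/424866 ≈ 2.3537e-6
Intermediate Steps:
1/(424600 + s(-242, 755)) = 1/(424600 + (24 - 1*(-242))) = 1/(424600 + (24 + 242)) = 1/(424600 + 266) = 1/424866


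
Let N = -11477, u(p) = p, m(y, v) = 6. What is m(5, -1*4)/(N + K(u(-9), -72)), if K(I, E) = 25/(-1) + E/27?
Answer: -9/17257 ≈ -0.00052153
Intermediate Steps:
K(I, E) = -25 + E/27 (K(I, E) = 25*(-1) + E*(1/27) = -25 + E/27)
m(5, -1*4)/(N + K(u(-9), -72)) = 6/(-11477 + (-25 + (1/27)*(-72))) = 6/(-11477 + (-25 - 8/3)) = 6/(-11477 - 83/3) = 6/(-34514/3) = 6*(-3/34514) = -9/17257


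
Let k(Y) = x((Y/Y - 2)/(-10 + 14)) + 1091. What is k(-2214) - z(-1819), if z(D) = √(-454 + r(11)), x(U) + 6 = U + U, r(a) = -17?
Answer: 2169/2 - I*√471 ≈ 1084.5 - 21.703*I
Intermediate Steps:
x(U) = -6 + 2*U (x(U) = -6 + (U + U) = -6 + 2*U)
z(D) = I*√471 (z(D) = √(-454 - 17) = √(-471) = I*√471)
k(Y) = 2169/2 (k(Y) = (-6 + 2*((Y/Y - 2)/(-10 + 14))) + 1091 = (-6 + 2*((1 - 2)/4)) + 1091 = (-6 + 2*(-1*¼)) + 1091 = (-6 + 2*(-¼)) + 1091 = (-6 - ½) + 1091 = -13/2 + 1091 = 2169/2)
k(-2214) - z(-1819) = 2169/2 - I*√471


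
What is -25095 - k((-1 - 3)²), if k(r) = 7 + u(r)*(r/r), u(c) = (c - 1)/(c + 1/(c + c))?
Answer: -4292602/171 ≈ -25103.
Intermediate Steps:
u(c) = (-1 + c)/(c + 1/(2*c))
k(r) = 7 + 2*r*(-1 + r)/(1 + 2*r²) (k(r) = 7 + (2*r*(-1 + r)/(1 + 2*r²))*(r/r) = 7 + (2*r*(-1 + r)/(1 + 2*r²))*1 = 7 + 2*r*(-1 + r)/(1 + 2*r²))
-25095 - k((-1 - 3)²) = -25095 - (7 - 2*(-1 - 3)² + 16*((-1 - 3)²)²)/(1 + 2*((-1 - 3)²)²) = -25095 - (7 - 2*(-4)² + 16*((-4)²)²)/(1 + 2*((-4)²)²) = -25095 - (7 - 2*16 + 16*16²)/(1 + 2*16²) = -25095 - (7 - 32 + 16*256)/(1 + 2*256) = -25095 - (7 - 32 + 4096)/(1 + 512) = -25095 - 4071/513 = -25095 - 1*1357/171 = -25095 - 1357/171 = -4292602/171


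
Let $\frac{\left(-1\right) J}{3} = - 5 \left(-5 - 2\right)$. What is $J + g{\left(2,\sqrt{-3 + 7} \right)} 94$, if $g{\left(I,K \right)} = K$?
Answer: $83$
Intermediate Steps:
$J = -105$ ($J = - 3 \left(- 5 \left(-5 - 2\right)\right) = - 3 \left(\left(-5\right) \left(-7\right)\right) = \left(-3\right) 35 = -105$)
$J + g{\left(2,\sqrt{-3 + 7} \right)} 94 = -105 + \sqrt{-3 + 7} \cdot 94 = -105 + \sqrt{4} \cdot 94 = -105 + 2 \cdot 94 = -105 + 188 = 83$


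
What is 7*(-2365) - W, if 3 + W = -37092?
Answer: 20540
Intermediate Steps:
W = -37095 (W = -3 - 37092 = -37095)
7*(-2365) - W = 7*(-2365) - 1*(-37095) = -16555 + 37095 = 20540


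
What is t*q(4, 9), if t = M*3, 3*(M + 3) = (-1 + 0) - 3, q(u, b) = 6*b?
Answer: -702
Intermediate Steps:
M = -13/3 (M = -3 + ((-1 + 0) - 3)/3 = -3 + (-1 - 3)/3 = -3 + (⅓)*(-4) = -3 - 4/3 = -13/3 ≈ -4.3333)
t = -13 (t = -13/3*3 = -13)
t*q(4, 9) = -78*9 = -13*54 = -702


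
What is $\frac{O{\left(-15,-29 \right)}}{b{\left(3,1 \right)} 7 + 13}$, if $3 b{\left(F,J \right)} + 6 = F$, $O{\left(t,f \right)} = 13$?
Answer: $\frac{13}{6} \approx 2.1667$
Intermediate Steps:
$b{\left(F,J \right)} = -2 + \frac{F}{3}$
$\frac{O{\left(-15,-29 \right)}}{b{\left(3,1 \right)} 7 + 13} = \frac{13}{\left(-2 + \frac{1}{3} \cdot 3\right) 7 + 13} = \frac{13}{\left(-2 + 1\right) 7 + 13} = \frac{13}{\left(-1\right) 7 + 13} = \frac{13}{-7 + 13} = \frac{13}{6}$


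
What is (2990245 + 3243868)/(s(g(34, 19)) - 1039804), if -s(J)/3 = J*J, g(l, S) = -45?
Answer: -6234113/1045879 ≈ -5.9606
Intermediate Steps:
s(J) = -3*J² (s(J) = -3*J*J = -3*J²)
(2990245 + 3243868)/(s(g(34, 19)) - 1039804) = (2990245 + 3243868)/(-3*(-45)² - 1039804) = 6234113/(-3*2025 - 1039804) = 6234113/(-6075 - 1039804) = 6234113/(-1045879) = 6234113*(-1/1045879) = -6234113/1045879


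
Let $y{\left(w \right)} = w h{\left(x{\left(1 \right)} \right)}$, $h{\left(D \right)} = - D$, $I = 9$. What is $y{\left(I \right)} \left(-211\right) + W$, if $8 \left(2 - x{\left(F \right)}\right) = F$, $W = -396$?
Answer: $\frac{25317}{8} \approx 3164.6$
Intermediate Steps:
$x{\left(F \right)} = 2 - \frac{F}{8}$
$y{\left(w \right)} = - \frac{15 w}{8}$ ($y{\left(w \right)} = w \left(- (2 - \frac{1}{8})\right) = w \left(\left(-1\right) \frac{15}{8}\right) = w \left(- \frac{15}{8}\right) = - \frac{15 w}{8}$)
$y{\left(I \right)} \left(-211\right) + W = \left(- \frac{15}{8}\right) 9 \left(-211\right) - 396 = \left(- \frac{135}{8}\right) \left(-211\right) - 396 = \frac{28485}{8} - 396 = \frac{25317}{8}$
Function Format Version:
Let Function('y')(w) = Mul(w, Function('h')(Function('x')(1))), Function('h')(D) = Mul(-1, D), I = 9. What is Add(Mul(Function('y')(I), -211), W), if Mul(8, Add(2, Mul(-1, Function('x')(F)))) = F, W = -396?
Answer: Rational(25317, 8) ≈ 3164.6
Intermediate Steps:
Function('x')(F) = Add(2, Mul(Rational(-1, 8), F))
Function('y')(w) = Mul(Rational(-15, 8), w) (Function('y')(w) = Mul(w, Mul(-1, Add(2, Mul(Rational(-1, 8), 1)))) = Mul(w, Mul(-1, Add(2, Rational(-1, 8)))) = Mul(w, Mul(-1, Rational(15, 8))) = Mul(w, Rational(-15, 8)) = Mul(Rational(-15, 8), w))
Add(Mul(Function('y')(I), -211), W) = Add(Mul(Mul(Rational(-15, 8), 9), -211), -396) = Add(Mul(Rational(-135, 8), -211), -396) = Add(Rational(28485, 8), -396) = Rational(25317, 8)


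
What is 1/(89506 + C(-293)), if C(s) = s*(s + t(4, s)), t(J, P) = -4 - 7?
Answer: 1/178578 ≈ 5.5998e-6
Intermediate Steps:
t(J, P) = -11
C(s) = s*(-11 + s) (C(s) = s*(s - 11) = s*(-11 + s))
1/(89506 + C(-293)) = 1/(89506 - 293*(-11 - 293)) = 1/(89506 - 293*(-304)) = 1/(89506 + 89072) = 1/178578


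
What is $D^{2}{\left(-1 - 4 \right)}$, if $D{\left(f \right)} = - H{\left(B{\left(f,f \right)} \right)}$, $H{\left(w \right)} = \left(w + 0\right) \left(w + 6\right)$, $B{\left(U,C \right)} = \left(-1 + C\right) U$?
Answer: $1166400$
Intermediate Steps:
$B{\left(U,C \right)} = U \left(-1 + C\right)$
$H{\left(w \right)} = w \left(6 + w\right)$
$D{\left(f \right)} = - f \left(-1 + f\right) \left(6 + f \left(-1 + f\right)\right)$
$D^{2}{\left(-1 - 4 \right)} = \left(- \left(-1 - 4\right) \left(-1 - 5\right) \left(6 + \left(-1 - 4\right) \left(-1 - 5\right)\right)\right)^{2} = \left(\left(-1\right) \left(-5\right) \left(-1 - 5\right) \left(6 - 5 \left(-1 - 5\right)\right)\right)^{2} = \left(\left(-1\right) \left(-5\right) \left(-6\right) \left(6 - -30\right)\right)^{2} = \left(\left(-1\right) \left(-5\right) \left(-6\right) \left(6 + 30\right)\right)^{2} = \left(\left(-1\right) \left(-5\right) \left(-6\right) 36\right)^{2} = \left(-1080\right)^{2} = 1166400$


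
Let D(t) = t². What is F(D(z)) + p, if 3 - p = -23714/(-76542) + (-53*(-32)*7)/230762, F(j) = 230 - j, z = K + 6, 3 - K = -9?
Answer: -1087407434/11902281 ≈ -91.361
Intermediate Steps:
K = 12 (K = 3 - 1*(-9) = 3 + 9 = 12)
z = 18 (z = 12 + 6 = 18)
p = 31406980/11902281 (p = 3 - (-23714/(-76542) + (-53*(-32)*7)/230762) = 3 - (-23714*(-1/76542) + (1696*7)*(1/230762)) = 3 - (11857/38271 + 11872*(1/230762)) = 3 - (11857/38271 + 16/311) = 3 - 1*4299863/11902281 = 3 - 4299863/11902281 = 31406980/11902281 ≈ 2.6387)
F(D(z)) + p = (230 - 1*18²) + 31406980/11902281 = (230 - 1*324) + 31406980/11902281 = (230 - 324) + 31406980/11902281 = -94 + 31406980/11902281 = -1087407434/11902281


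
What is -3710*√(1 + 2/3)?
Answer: -3710*√15/3 ≈ -4789.6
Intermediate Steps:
-3710*√(1 + 2/3) = -3710*√(1 + 2*(⅓)) = -3710*√(1 + ⅔) = -3710*√15/3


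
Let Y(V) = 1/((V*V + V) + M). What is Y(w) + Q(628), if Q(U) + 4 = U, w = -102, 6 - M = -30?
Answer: 6450913/10338 ≈ 624.00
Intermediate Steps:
M = 36 (M = 6 - 1*(-30) = 6 + 30 = 36)
Q(U) = -4 + U
Y(V) = 1/(36 + V + V²) (Y(V) = 1/((V*V + V) + 36) = 1/((V² + V) + 36) = 1/((V + V²) + 36) = 1/(36 + V + V²))
Y(w) + Q(628) = 1/(36 - 102 + (-102)²) + (-4 + 628) = 1/(36 - 102 + 10404) + 624 = 1/10338 + 624 = 6450913/10338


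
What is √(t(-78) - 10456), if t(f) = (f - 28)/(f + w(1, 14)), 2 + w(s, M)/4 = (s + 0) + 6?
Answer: I*√8791959/29 ≈ 102.25*I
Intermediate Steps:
w(s, M) = 16 + 4*s (w(s, M) = -8 + 4*((s + 0) + 6) = -8 + 4*(s + 6) = -8 + 4*(6 + s) = -8 + (24 + 4*s) = 16 + 4*s)
t(f) = (-28 + f)/(20 + f) (t(f) = (f - 28)/(f + (16 + 4*1)) = (-28 + f)/(f + (16 + 4)) = (-28 + f)/(f + 20) = (-28 + f)/(20 + f))
√(t(-78) - 10456) = √((-28 - 78)/(20 - 78) - 10456) = √(-106/(-58) - 10456) = √(-1/58*(-106) - 10456) = √(53/29 - 10456) = √(-303171/29) = I*√8791959/29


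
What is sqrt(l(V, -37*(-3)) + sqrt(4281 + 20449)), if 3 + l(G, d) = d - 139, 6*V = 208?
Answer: sqrt(-31 + sqrt(24730)) ≈ 11.236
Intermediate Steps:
V = 104/3 (V = (1/6)*208 = 104/3 ≈ 34.667)
l(G, d) = -142 + d (l(G, d) = -3 + (d - 139) = -3 + (-139 + d) = -142 + d)
sqrt(l(V, -37*(-3)) + sqrt(4281 + 20449)) = sqrt((-142 - 37*(-3)) + sqrt(4281 + 20449)) = sqrt((-142 + 111) + sqrt(24730)) = sqrt(-31 + sqrt(24730))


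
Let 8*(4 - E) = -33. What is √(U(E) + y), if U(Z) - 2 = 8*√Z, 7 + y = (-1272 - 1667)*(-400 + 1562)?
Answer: √(-3415123 + 2*√130) ≈ 1848.0*I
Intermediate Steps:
E = 65/8 (E = 4 - ⅛*(-33) = 4 + 33/8 = 65/8 ≈ 8.1250)
y = -3415125 (y = -7 + (-1272 - 1667)*(-400 + 1562) = -7 - 2939*1162 = -7 - 3415118 = -3415125)
U(Z) = 2 + 8*√Z
√(U(E) + y) = √((2 + 8*√(65/8)) - 3415125) = √((2 + 8*(√130/4)) - 3415125) = √((2 + 2*√130) - 3415125) = √(-3415123 + 2*√130)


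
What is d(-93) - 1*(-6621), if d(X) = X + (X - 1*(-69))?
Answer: 6504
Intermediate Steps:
d(X) = 69 + 2*X (d(X) = X + (X + 69) = X + (69 + X) = 69 + 2*X)
d(-93) - 1*(-6621) = (69 + 2*(-93)) - 1*(-6621) = (69 - 186) + 6621 = -117 + 6621 = 6504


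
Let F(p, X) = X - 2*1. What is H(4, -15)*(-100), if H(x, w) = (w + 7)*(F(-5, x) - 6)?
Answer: -3200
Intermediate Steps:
F(p, X) = -2 + X (F(p, X) = X - 2 = -2 + X)
H(x, w) = (-8 + x)*(7 + w) (H(x, w) = (w + 7)*((-2 + x) - 6) = (7 + w)*(-8 + x) = (-8 + x)*(7 + w))
H(4, -15)*(-100) = (-56 - 8*(-15) + 7*4 - 15*4)*(-100) = (-56 + 120 + 28 - 60)*(-100) = 32*(-100) = -3200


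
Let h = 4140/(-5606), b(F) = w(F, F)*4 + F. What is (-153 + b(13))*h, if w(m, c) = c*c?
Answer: -1109520/2803 ≈ -395.83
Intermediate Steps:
w(m, c) = c²
b(F) = F + 4*F² (b(F) = F²*4 + F = 4*F² + F = F + 4*F²)
h = -2070/2803 (h = 4140*(-1/5606) = -2070/2803 ≈ -0.73849)
(-153 + b(13))*h = (-153 + 13*(1 + 4*13))*(-2070/2803) = (-153 + 13*(1 + 52))*(-2070/2803) = (-153 + 13*53)*(-2070/2803) = (-153 + 689)*(-2070/2803) = 536*(-2070/2803) = -1109520/2803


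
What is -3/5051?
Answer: -3/5051 ≈ -0.00059394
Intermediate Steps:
-3/5051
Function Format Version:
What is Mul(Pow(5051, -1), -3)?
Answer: Rational(-3, 5051) ≈ -0.00059394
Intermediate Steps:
Mul(Pow(5051, -1), -3) = Mul(Rational(1, 5051), -3) = Rational(-3, 5051)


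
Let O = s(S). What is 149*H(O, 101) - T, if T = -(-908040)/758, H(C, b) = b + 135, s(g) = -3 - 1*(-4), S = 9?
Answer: 12873136/379 ≈ 33966.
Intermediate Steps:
s(g) = 1 (s(g) = -3 + 4 = 1)
O = 1
H(C, b) = 135 + b
T = 454020/379 (T = -(-908040)/758 = -3290*(-138/379) = 454020/379 ≈ 1197.9)
149*H(O, 101) - T = 149*(135 + 101) - 1*454020/379 = 149*236 - 454020/379 = 35164 - 454020/379 = 12873136/379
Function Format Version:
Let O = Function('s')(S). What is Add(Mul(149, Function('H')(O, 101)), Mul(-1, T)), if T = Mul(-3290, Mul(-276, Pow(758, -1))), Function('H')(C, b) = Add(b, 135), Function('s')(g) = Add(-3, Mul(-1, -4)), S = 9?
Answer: Rational(12873136, 379) ≈ 33966.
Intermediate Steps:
Function('s')(g) = 1 (Function('s')(g) = Add(-3, 4) = 1)
O = 1
Function('H')(C, b) = Add(135, b)
T = Rational(454020, 379) (T = Mul(-3290, Mul(-276, Rational(1, 758))) = Mul(-3290, Rational(-138, 379)) = Rational(454020, 379) ≈ 1197.9)
Add(Mul(149, Function('H')(O, 101)), Mul(-1, T)) = Add(Mul(149, Add(135, 101)), Mul(-1, Rational(454020, 379))) = Add(Mul(149, 236), Rational(-454020, 379)) = Add(35164, Rational(-454020, 379)) = Rational(12873136, 379)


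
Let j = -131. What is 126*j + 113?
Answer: -16393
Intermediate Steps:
126*j + 113 = 126*(-131) + 113 = -16506 + 113 = -16393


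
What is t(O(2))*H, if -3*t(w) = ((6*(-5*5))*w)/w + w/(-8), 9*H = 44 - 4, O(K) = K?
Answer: 6010/27 ≈ 222.59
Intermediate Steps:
H = 40/9 (H = (44 - 4)/9 = (⅑)*40 = 40/9 ≈ 4.4444)
t(w) = 50 + w/24 (t(w) = -(((6*(-5*5))*w)/w + w/(-8))/3 = -(((6*(-25))*w)/w + w*(-⅛))/3 = -((-150*w)/w - w/8)/3 = -(-150 - w/8)/3 = 50 + w/24)
t(O(2))*H = (50 + (1/24)*2)*(40/9) = (50 + 1/12)*(40/9) = (601/12)*(40/9) = 6010/27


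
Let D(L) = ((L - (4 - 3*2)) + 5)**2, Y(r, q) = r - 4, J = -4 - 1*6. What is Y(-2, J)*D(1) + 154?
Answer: -230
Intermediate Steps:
J = -10 (J = -4 - 6 = -10)
Y(r, q) = -4 + r
D(L) = (7 + L)**2 (D(L) = ((L - (4 - 6)) + 5)**2 = ((L - 1*(-2)) + 5)**2 = ((L + 2) + 5)**2 = ((2 + L) + 5)**2 = (7 + L)**2)
Y(-2, J)*D(1) + 154 = (-4 - 2)*(7 + 1)**2 + 154 = -6*8**2 + 154 = -6*64 + 154 = -384 + 154 = -230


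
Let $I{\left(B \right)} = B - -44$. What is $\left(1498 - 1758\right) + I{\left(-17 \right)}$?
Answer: $-233$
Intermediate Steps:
$I{\left(B \right)} = 44 + B$ ($I{\left(B \right)} = B + 44 = 44 + B$)
$\left(1498 - 1758\right) + I{\left(-17 \right)} = \left(1498 - 1758\right) + \left(44 - 17\right) = -260 + 27 = -233$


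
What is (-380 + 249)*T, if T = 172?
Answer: -22532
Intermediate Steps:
(-380 + 249)*T = (-380 + 249)*172 = -131*172 = -22532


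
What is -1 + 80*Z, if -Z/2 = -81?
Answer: 12959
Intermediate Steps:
Z = 162 (Z = -2*(-81) = 162)
-1 + 80*Z = -1 + 80*162 = -1 + 12960 = 12959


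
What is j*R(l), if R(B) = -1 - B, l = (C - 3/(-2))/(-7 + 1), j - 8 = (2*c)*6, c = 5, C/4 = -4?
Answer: -697/3 ≈ -232.33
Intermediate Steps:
C = -16 (C = 4*(-4) = -16)
j = 68 (j = 8 + (2*5)*6 = 8 + 10*6 = 8 + 60 = 68)
l = 29/12 (l = (-16 - 3/(-2))/(-7 + 1) = (-16 - 3*(-½))/(-6) = (-16 + 3/2)*(-⅙) = -29/2*(-⅙) = 29/12 ≈ 2.4167)
j*R(l) = 68*(-1 - 1*29/12) = 68*(-1 - 29/12) = 68*(-41/12) = -697/3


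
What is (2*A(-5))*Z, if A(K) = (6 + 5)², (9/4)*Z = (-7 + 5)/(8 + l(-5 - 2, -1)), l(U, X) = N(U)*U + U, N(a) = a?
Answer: -968/225 ≈ -4.3022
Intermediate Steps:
l(U, X) = U + U² (l(U, X) = U*U + U = U² + U = U + U²)
Z = -4/225 (Z = 4*((-7 + 5)/(8 + (-5 - 2)*(1 + (-5 - 2))))/9 = 4*(-2/(8 - 7*(1 - 7)))/9 = 4*(-2/(8 - 7*(-6)))/9 = 4*(-2/(8 + 42))/9 = 4*(-2/50)/9 = 4*(-2*1/50)/9 = (4/9)*(-1/25) = -4/225 ≈ -0.017778)
A(K) = 121 (A(K) = 11² = 121)
(2*A(-5))*Z = (2*121)*(-4/225) = 242*(-4/225) = -968/225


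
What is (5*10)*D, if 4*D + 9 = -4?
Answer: -325/2 ≈ -162.50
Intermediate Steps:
D = -13/4 (D = -9/4 + (1/4)*(-4) = -9/4 - 1 = -13/4 ≈ -3.2500)
(5*10)*D = (5*10)*(-13/4) = 50*(-13/4) = -325/2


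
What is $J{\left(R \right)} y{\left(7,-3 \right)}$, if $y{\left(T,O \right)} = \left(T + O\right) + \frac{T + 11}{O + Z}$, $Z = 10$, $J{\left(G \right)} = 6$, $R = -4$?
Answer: $\frac{276}{7} \approx 39.429$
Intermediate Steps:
$y{\left(T,O \right)} = O + T + \frac{11 + T}{10 + O}$ ($y{\left(T,O \right)} = \left(T + O\right) + \frac{T + 11}{O + 10} = \left(O + T\right) + \frac{11 + T}{10 + O} = O + T + \frac{11 + T}{10 + O}$)
$J{\left(R \right)} y{\left(7,-3 \right)} = 6 \frac{11 + \left(-3\right)^{2} + 10 \left(-3\right) + 11 \cdot 7 - 21}{10 - 3} = 6 \frac{11 + 9 - 30 + 77 - 21}{7} = 6 \cdot \frac{1}{7} \cdot 46 = 6 \cdot \frac{46}{7} = \frac{276}{7}$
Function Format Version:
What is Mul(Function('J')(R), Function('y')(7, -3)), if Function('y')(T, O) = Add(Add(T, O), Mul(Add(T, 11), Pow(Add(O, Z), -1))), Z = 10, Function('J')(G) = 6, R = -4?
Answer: Rational(276, 7) ≈ 39.429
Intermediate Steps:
Function('y')(T, O) = Add(O, T, Mul(Pow(Add(10, O), -1), Add(11, T))) (Function('y')(T, O) = Add(Add(T, O), Mul(Add(T, 11), Pow(Add(O, 10), -1))) = Add(Add(O, T), Mul(Add(11, T), Pow(Add(10, O), -1))) = Add(Add(O, T), Mul(Pow(Add(10, O), -1), Add(11, T))) = Add(O, T, Mul(Pow(Add(10, O), -1), Add(11, T))))
Mul(Function('J')(R), Function('y')(7, -3)) = Mul(6, Mul(Pow(Add(10, -3), -1), Add(11, Pow(-3, 2), Mul(10, -3), Mul(11, 7), Mul(-3, 7)))) = Mul(6, Mul(Pow(7, -1), Add(11, 9, -30, 77, -21))) = Mul(6, Mul(Rational(1, 7), 46)) = Mul(6, Rational(46, 7)) = Rational(276, 7)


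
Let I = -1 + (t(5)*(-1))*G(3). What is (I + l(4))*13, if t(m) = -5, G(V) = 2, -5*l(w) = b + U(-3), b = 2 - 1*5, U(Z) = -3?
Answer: 663/5 ≈ 132.60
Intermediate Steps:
b = -3 (b = 2 - 5 = -3)
l(w) = 6/5 (l(w) = -(-3 - 3)/5 = -⅕*(-6) = 6/5)
I = 9 (I = -1 - 5*(-1)*2 = -1 + 5*2 = -1 + 10 = 9)
(I + l(4))*13 = (9 + 6/5)*13 = (51/5)*13 = 663/5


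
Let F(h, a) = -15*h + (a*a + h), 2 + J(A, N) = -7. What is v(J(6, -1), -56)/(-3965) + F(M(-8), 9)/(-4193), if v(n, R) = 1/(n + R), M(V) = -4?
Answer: -35304132/1080640925 ≈ -0.032670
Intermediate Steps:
J(A, N) = -9 (J(A, N) = -2 - 7 = -9)
v(n, R) = 1/(R + n)
F(h, a) = a² - 14*h (F(h, a) = -15*h + (a² + h) = -15*h + (h + a²) = a² - 14*h)
v(J(6, -1), -56)/(-3965) + F(M(-8), 9)/(-4193) = 1/(-56 - 9*(-3965)) + (9² - 14*(-4))/(-4193) = -1/3965/(-65) + (81 + 56)*(-1/4193) = -1/65*(-1/3965) + 137*(-1/4193) = 1/257725 - 137/4193 = -35304132/1080640925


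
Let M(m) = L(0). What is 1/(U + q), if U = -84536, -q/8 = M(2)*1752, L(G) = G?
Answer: -1/84536 ≈ -1.1829e-5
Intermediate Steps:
M(m) = 0
q = 0 (q = -0*1752 = -8*0 = 0)
1/(U + q) = 1/(-84536 + 0) = 1/(-84536) = -1/84536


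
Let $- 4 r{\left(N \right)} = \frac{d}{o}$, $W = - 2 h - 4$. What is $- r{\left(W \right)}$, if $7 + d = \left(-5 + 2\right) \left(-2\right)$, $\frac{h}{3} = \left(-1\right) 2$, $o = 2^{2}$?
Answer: $- \frac{1}{16} \approx -0.0625$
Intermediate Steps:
$o = 4$
$h = -6$ ($h = 3 \left(\left(-1\right) 2\right) = 3 \left(-2\right) = -6$)
$W = 8$ ($W = \left(-2\right) \left(-6\right) - 4 = 12 - 4 = 8$)
$d = -1$ ($d = -7 + \left(-5 + 2\right) \left(-2\right) = -7 - -6 = -7 + 6 = -1$)
$r{\left(N \right)} = \frac{1}{16}$ ($r{\left(N \right)} = - \frac{\left(-1\right) \frac{1}{4}}{4} = \left(- \frac{1}{4}\right) \left(- \frac{1}{4}\right) = \frac{1}{16}$)
$- r{\left(W \right)} = \left(-1\right) \frac{1}{16} = - \frac{1}{16}$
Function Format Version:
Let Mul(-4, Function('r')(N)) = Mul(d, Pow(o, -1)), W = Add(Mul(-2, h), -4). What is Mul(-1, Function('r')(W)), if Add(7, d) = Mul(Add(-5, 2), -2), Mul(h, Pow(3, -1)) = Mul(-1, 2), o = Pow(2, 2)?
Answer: Rational(-1, 16) ≈ -0.062500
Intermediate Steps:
o = 4
h = -6 (h = Mul(3, Mul(-1, 2)) = Mul(3, -2) = -6)
W = 8 (W = Add(Mul(-2, -6), -4) = Add(12, -4) = 8)
d = -1 (d = Add(-7, Mul(Add(-5, 2), -2)) = Add(-7, Mul(-3, -2)) = Add(-7, 6) = -1)
Function('r')(N) = Rational(1, 16) (Function('r')(N) = Mul(Rational(-1, 4), Mul(-1, Pow(4, -1))) = Mul(Rational(-1, 4), Mul(-1, Rational(1, 4))) = Mul(Rational(-1, 4), Rational(-1, 4)) = Rational(1, 16))
Mul(-1, Function('r')(W)) = Mul(-1, Rational(1, 16)) = Rational(-1, 16)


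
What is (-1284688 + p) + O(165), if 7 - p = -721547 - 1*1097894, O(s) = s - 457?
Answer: 534468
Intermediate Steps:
O(s) = -457 + s
p = 1819448 (p = 7 - (-721547 - 1*1097894) = 7 - (-721547 - 1097894) = 7 - 1*(-1819441) = 7 + 1819441 = 1819448)
(-1284688 + p) + O(165) = (-1284688 + 1819448) + (-457 + 165) = 534760 - 292 = 534468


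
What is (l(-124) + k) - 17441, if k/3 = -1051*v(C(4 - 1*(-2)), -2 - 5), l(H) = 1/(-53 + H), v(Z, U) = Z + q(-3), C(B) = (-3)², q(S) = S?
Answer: -6435544/177 ≈ -36359.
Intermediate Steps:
C(B) = 9
v(Z, U) = -3 + Z (v(Z, U) = Z - 3 = -3 + Z)
k = -18918 (k = 3*(-1051*(-3 + 9)) = 3*(-1051*6) = 3*(-6306) = -18918)
(l(-124) + k) - 17441 = (1/(-53 - 124) - 18918) - 17441 = (1/(-177) - 18918) - 17441 = (-1/177 - 18918) - 17441 = -3348487/177 - 17441 = -6435544/177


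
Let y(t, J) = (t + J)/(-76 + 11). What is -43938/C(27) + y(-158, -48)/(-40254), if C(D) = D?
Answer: -709655691/436085 ≈ -1627.3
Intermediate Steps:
y(t, J) = -J/65 - t/65 (y(t, J) = (J + t)/(-65) = (J + t)*(-1/65) = -J/65 - t/65)
-43938/C(27) + y(-158, -48)/(-40254) = -43938/27 + (-1/65*(-48) - 1/65*(-158))/(-40254) = -43938*1/27 + (48/65 + 158/65)*(-1/40254) = -4882/3 + (206/65)*(-1/40254) = -4882/3 - 103/1308255 = -709655691/436085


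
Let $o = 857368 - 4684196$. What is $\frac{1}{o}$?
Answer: $- \frac{1}{3826828} \approx -2.6131 \cdot 10^{-7}$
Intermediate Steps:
$o = -3826828$
$\frac{1}{o} = \frac{1}{-3826828} = - \frac{1}{3826828}$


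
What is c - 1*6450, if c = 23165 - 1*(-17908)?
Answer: 34623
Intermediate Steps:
c = 41073 (c = 23165 + 17908 = 41073)
c - 1*6450 = 41073 - 1*6450 = 41073 - 6450 = 34623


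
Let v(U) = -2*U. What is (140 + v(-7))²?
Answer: 23716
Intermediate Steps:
(140 + v(-7))² = (140 - 2*(-7))² = (140 + 14)² = 154² = 23716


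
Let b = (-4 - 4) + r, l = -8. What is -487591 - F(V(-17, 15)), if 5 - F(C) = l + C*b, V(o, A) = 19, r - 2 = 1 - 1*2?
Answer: -487737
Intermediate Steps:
r = 1 (r = 2 + (1 - 1*2) = 2 + (1 - 2) = 2 - 1 = 1)
b = -7 (b = (-4 - 4) + 1 = -8 + 1 = -7)
F(C) = 13 + 7*C (F(C) = 5 - (-8 + C*(-7)) = 5 - (-8 - 7*C) = 5 + (8 + 7*C) = 13 + 7*C)
-487591 - F(V(-17, 15)) = -487591 - (13 + 7*19) = -487591 - (13 + 133) = -487591 - 1*146 = -487591 - 146 = -487737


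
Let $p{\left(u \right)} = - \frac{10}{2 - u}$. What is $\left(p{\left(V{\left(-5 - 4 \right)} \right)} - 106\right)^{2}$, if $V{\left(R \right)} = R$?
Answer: $\frac{1382976}{121} \approx 11430.0$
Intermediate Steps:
$\left(p{\left(V{\left(-5 - 4 \right)} \right)} - 106\right)^{2} = \left(\frac{10}{-2 - 9} - 106\right)^{2} = \left(\frac{10}{-11} - 106\right)^{2} = \left(10 \left(- \frac{1}{11}\right) - 106\right)^{2} = \left(- \frac{10}{11} - 106\right)^{2} = \left(- \frac{1176}{11}\right)^{2} = \frac{1382976}{121}$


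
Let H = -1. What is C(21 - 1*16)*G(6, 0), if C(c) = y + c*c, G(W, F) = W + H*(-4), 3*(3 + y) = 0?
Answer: 220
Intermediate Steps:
y = -3 (y = -3 + (⅓)*0 = -3 + 0 = -3)
G(W, F) = 4 + W (G(W, F) = W - 1*(-4) = W + 4 = 4 + W)
C(c) = -3 + c² (C(c) = -3 + c*c = -3 + c²)
C(21 - 1*16)*G(6, 0) = (-3 + (21 - 1*16)²)*(4 + 6) = (-3 + (21 - 16)²)*10 = (-3 + 5²)*10 = (-3 + 25)*10 = 22*10 = 220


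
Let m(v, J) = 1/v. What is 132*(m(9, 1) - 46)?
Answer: -18172/3 ≈ -6057.3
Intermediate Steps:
132*(m(9, 1) - 46) = 132*(1/9 - 46) = 132*(⅑ - 46) = 132*(-413/9) = -18172/3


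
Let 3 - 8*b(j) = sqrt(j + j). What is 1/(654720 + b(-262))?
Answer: 41902104/27434161244693 + 16*I*sqrt(131)/27434161244693 ≈ 1.5274e-6 + 6.6752e-12*I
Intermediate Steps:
b(j) = 3/8 - sqrt(2)*sqrt(j)/8 (b(j) = 3/8 - sqrt(j + j)/8 = 3/8 - sqrt(2)*sqrt(j)/8)
1/(654720 + b(-262)) = 1/(654720 + (3/8 - sqrt(2)*sqrt(-262)/8)) = 1/(654720 + (3/8 - sqrt(2)*I*sqrt(262)/8)) = 1/(654720 + (3/8 - I*sqrt(131)/4)) = 1/(5237763/8 - I*sqrt(131)/4)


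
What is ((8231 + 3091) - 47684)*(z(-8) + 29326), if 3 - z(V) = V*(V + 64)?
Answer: -1082751274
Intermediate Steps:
z(V) = 3 - V*(64 + V) (z(V) = 3 - V*(V + 64) = 3 - V*(64 + V))
((8231 + 3091) - 47684)*(z(-8) + 29326) = ((8231 + 3091) - 47684)*((3 - 1*(-8)² - 64*(-8)) + 29326) = (11322 - 47684)*((3 - 1*64 + 512) + 29326) = -36362*((3 - 64 + 512) + 29326) = -36362*(451 + 29326) = -36362*29777 = -1082751274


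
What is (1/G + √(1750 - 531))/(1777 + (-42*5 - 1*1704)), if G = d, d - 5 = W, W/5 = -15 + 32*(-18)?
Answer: 1/404150 - √1219/137 ≈ -0.25485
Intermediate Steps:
W = -2955 (W = 5*(-15 + 32*(-18)) = 5*(-15 - 576) = 5*(-591) = -2955)
d = -2950 (d = 5 - 2955 = -2950)
G = -2950
(1/G + √(1750 - 531))/(1777 + (-42*5 - 1*1704)) = (1/(-2950) + √(1750 - 531))/(1777 + (-42*5 - 1*1704)) = (-1/2950 + √1219)/(1777 + (-210 - 1704)) = (-1/2950 + √1219)/(1777 - 1914) = (-1/2950 + √1219)/(-137) = (-1/2950 + √1219)*(-1/137) = 1/404150 - √1219/137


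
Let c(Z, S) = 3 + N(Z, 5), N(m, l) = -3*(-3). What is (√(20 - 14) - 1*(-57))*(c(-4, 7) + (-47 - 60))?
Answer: -5415 - 95*√6 ≈ -5647.7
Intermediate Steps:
N(m, l) = 9
c(Z, S) = 12 (c(Z, S) = 3 + 9 = 12)
(√(20 - 14) - 1*(-57))*(c(-4, 7) + (-47 - 60)) = (√(20 - 14) - 1*(-57))*(12 + (-47 - 60)) = (√6 + 57)*(12 - 107) = (57 + √6)*(-95) = -5415 - 95*√6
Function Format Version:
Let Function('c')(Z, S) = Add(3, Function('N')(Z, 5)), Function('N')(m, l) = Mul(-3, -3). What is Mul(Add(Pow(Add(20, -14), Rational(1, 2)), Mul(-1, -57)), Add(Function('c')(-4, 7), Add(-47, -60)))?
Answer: Add(-5415, Mul(-95, Pow(6, Rational(1, 2)))) ≈ -5647.7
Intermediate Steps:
Function('N')(m, l) = 9
Function('c')(Z, S) = 12 (Function('c')(Z, S) = Add(3, 9) = 12)
Mul(Add(Pow(Add(20, -14), Rational(1, 2)), Mul(-1, -57)), Add(Function('c')(-4, 7), Add(-47, -60))) = Mul(Add(Pow(Add(20, -14), Rational(1, 2)), Mul(-1, -57)), Add(12, Add(-47, -60))) = Mul(Add(Pow(6, Rational(1, 2)), 57), Add(12, -107)) = Mul(Add(57, Pow(6, Rational(1, 2))), -95) = Add(-5415, Mul(-95, Pow(6, Rational(1, 2))))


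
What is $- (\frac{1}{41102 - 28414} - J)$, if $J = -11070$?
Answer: $- \frac{140456161}{12688} \approx -11070.0$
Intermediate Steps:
$- (\frac{1}{41102 - 28414} - J) = - (\frac{1}{41102 - 28414} - -11070) = - (\frac{1}{41102 - 28414} + 11070) = - (\frac{1}{12688} + 11070) = \left(-1\right) \frac{140456161}{12688} = - \frac{140456161}{12688}$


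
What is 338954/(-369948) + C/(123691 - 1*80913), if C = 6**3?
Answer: -3604966361/3956408886 ≈ -0.91117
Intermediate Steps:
C = 216
338954/(-369948) + C/(123691 - 1*80913) = 338954/(-369948) + 216/(123691 - 1*80913) = 338954*(-1/369948) + 216/(123691 - 80913) = -169477/184974 + 216/42778 = -169477/184974 + 216*(1/42778) = -169477/184974 + 108/21389 = -3604966361/3956408886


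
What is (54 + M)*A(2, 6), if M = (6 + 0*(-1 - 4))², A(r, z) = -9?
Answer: -810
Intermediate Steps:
M = 36 (M = (6 + 0*(-5))² = (6 + 0)² = 6² = 36)
(54 + M)*A(2, 6) = (54 + 36)*(-9) = 90*(-9) = -810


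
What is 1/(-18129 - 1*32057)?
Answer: -1/50186 ≈ -1.9926e-5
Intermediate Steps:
1/(-18129 - 1*32057) = 1/(-18129 - 32057) = 1/(-50186) = -1/50186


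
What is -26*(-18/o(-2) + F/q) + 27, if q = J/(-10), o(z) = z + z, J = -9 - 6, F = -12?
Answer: 118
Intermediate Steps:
J = -15
o(z) = 2*z
q = 3/2 (q = -15/(-10) = -15*(-⅒) = 3/2 ≈ 1.5000)
-26*(-18/o(-2) + F/q) + 27 = -26*(-18/(2*(-2)) - 12/3/2) + 27 = -26*(-18/(-4) - 12*⅔) + 27 = -26*(-18*(-¼) - 8) + 27 = -26*(9/2 - 8) + 27 = -26*(-7/2) + 27 = 91 + 27 = 118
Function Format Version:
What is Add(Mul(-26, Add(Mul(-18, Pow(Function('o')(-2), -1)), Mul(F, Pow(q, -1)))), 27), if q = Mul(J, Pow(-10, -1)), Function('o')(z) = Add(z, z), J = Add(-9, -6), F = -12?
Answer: 118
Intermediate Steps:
J = -15
Function('o')(z) = Mul(2, z)
q = Rational(3, 2) (q = Mul(-15, Pow(-10, -1)) = Mul(-15, Rational(-1, 10)) = Rational(3, 2) ≈ 1.5000)
Add(Mul(-26, Add(Mul(-18, Pow(Function('o')(-2), -1)), Mul(F, Pow(q, -1)))), 27) = Add(Mul(-26, Add(Mul(-18, Pow(Mul(2, -2), -1)), Mul(-12, Pow(Rational(3, 2), -1)))), 27) = Add(Mul(-26, Add(Mul(-18, Pow(-4, -1)), Mul(-12, Rational(2, 3)))), 27) = Add(Mul(-26, Add(Mul(-18, Rational(-1, 4)), -8)), 27) = Add(Mul(-26, Add(Rational(9, 2), -8)), 27) = Add(Mul(-26, Rational(-7, 2)), 27) = Add(91, 27) = 118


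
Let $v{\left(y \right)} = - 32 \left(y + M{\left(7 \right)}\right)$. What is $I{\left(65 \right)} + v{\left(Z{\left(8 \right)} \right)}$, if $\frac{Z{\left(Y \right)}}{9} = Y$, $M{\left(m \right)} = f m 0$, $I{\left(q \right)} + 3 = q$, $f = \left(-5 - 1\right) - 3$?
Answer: $-2242$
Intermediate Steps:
$f = -9$ ($f = -6 - 3 = -9$)
$I{\left(q \right)} = -3 + q$
$M{\left(m \right)} = 0$ ($M{\left(m \right)} = - 9 m 0 = 0$)
$Z{\left(Y \right)} = 9 Y$
$v{\left(y \right)} = - 32 y$ ($v{\left(y \right)} = - 32 \left(y + 0\right) = - 32 y$)
$I{\left(65 \right)} + v{\left(Z{\left(8 \right)} \right)} = \left(-3 + 65\right) - 32 \cdot 9 \cdot 8 = 62 - 2304 = -2242$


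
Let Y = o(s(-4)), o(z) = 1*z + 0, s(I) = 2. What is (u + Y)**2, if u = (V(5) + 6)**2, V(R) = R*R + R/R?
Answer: 1052676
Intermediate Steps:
V(R) = 1 + R**2 (V(R) = R**2 + 1 = 1 + R**2)
o(z) = z (o(z) = z + 0 = z)
Y = 2
u = 1024 (u = ((1 + 5**2) + 6)**2 = ((1 + 25) + 6)**2 = (26 + 6)**2 = 32**2 = 1024)
(u + Y)**2 = (1024 + 2)**2 = 1026**2 = 1052676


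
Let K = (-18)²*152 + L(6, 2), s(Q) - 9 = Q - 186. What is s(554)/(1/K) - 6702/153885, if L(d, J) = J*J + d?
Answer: 952561792236/51295 ≈ 1.8570e+7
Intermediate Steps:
s(Q) = -177 + Q (s(Q) = 9 + (Q - 186) = 9 + (-186 + Q) = -177 + Q)
L(d, J) = d + J² (L(d, J) = J² + d = d + J²)
K = 49258 (K = (-18)²*152 + (6 + 2²) = 324*152 + (6 + 4) = 49248 + 10 = 49258)
s(554)/(1/K) - 6702/153885 = (-177 + 554)/(1/49258) - 6702/153885 = 377/(1/49258) - 6702*1/153885 = 377*49258 - 2234/51295 = 18570266 - 2234/51295 = 952561792236/51295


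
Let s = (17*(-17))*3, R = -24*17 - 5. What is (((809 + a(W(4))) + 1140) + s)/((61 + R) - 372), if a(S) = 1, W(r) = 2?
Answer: -1083/724 ≈ -1.4959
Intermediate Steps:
R = -413 (R = -408 - 5 = -413)
s = -867 (s = -289*3 = -867)
(((809 + a(W(4))) + 1140) + s)/((61 + R) - 372) = (((809 + 1) + 1140) - 867)/((61 - 413) - 372) = ((810 + 1140) - 867)/(-352 - 372) = (1950 - 867)/(-724) = 1083*(-1/724) = -1083/724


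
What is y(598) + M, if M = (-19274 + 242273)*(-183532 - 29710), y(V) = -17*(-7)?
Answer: -47552752639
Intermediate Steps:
y(V) = 119
M = -47552752758 (M = 222999*(-213242) = -47552752758)
y(598) + M = 119 - 47552752758 = -47552752639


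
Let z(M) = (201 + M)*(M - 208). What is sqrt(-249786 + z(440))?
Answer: I*sqrt(101074) ≈ 317.92*I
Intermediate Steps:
z(M) = (-208 + M)*(201 + M) (z(M) = (201 + M)*(-208 + M) = (-208 + M)*(201 + M))
sqrt(-249786 + z(440)) = sqrt(-249786 + (-41808 + 440**2 - 7*440)) = sqrt(-249786 + (-41808 + 193600 - 3080)) = sqrt(-249786 + 148712) = sqrt(-101074) = I*sqrt(101074)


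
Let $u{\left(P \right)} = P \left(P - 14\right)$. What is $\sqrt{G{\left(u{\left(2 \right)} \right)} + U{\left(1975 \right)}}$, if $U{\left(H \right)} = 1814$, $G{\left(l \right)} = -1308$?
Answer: $\sqrt{506} \approx 22.494$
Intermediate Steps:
$u{\left(P \right)} = P \left(-14 + P\right)$
$\sqrt{G{\left(u{\left(2 \right)} \right)} + U{\left(1975 \right)}} = \sqrt{-1308 + 1814} = \sqrt{506}$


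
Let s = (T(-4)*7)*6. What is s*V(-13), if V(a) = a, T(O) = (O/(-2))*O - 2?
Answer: 5460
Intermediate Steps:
T(O) = -2 - O²/2 (T(O) = (O*(-½))*O - 2 = (-O/2)*O - 2 = -O²/2 - 2 = -2 - O²/2)
s = -420 (s = ((-2 - ½*(-4)²)*7)*6 = ((-2 - ½*16)*7)*6 = ((-2 - 8)*7)*6 = -10*7*6 = -70*6 = -420)
s*V(-13) = -420*(-13) = 5460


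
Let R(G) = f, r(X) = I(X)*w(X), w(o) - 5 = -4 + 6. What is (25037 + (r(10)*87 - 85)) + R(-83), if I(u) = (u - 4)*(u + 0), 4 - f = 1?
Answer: 61495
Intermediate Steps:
f = 3 (f = 4 - 1*1 = 4 - 1 = 3)
I(u) = u*(-4 + u) (I(u) = (-4 + u)*u = u*(-4 + u))
w(o) = 7 (w(o) = 5 + (-4 + 6) = 5 + 2 = 7)
r(X) = 7*X*(-4 + X) (r(X) = (X*(-4 + X))*7 = 7*X*(-4 + X))
R(G) = 3
(25037 + (r(10)*87 - 85)) + R(-83) = (25037 + ((7*10*(-4 + 10))*87 - 85)) + 3 = (25037 + ((7*10*6)*87 - 85)) + 3 = (25037 + (420*87 - 85)) + 3 = (25037 + (36540 - 85)) + 3 = (25037 + 36455) + 3 = 61492 + 3 = 61495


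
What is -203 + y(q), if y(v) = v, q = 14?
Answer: -189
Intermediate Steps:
-203 + y(q) = -203 + 14 = -189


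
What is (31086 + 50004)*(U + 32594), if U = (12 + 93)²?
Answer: 3537064710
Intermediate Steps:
U = 11025 (U = 105² = 11025)
(31086 + 50004)*(U + 32594) = (31086 + 50004)*(11025 + 32594) = 81090*43619 = 3537064710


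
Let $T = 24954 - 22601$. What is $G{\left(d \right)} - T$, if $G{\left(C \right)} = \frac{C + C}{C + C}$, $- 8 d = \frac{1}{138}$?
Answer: $-2352$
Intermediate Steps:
$T = 2353$
$d = - \frac{1}{1104}$ ($d = - \frac{1}{8 \cdot 138} = \left(- \frac{1}{8}\right) \frac{1}{138} = - \frac{1}{1104} \approx -0.0009058$)
$G{\left(C \right)} = 1$ ($G{\left(C \right)} = \frac{2 C}{2 C} = 2 C \frac{1}{2 C} = 1$)
$G{\left(d \right)} - T = 1 - 2353 = -2352$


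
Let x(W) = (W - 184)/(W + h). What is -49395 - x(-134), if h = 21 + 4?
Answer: -5384373/109 ≈ -49398.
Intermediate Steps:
h = 25
x(W) = (-184 + W)/(25 + W) (x(W) = (W - 184)/(W + 25) = (-184 + W)/(25 + W))
-49395 - x(-134) = -49395 - (-184 - 134)/(25 - 134) = -49395 - (-318)/(-109) = -49395 - (-1)*(-318)/109 = -49395 - 1*318/109 = -49395 - 318/109 = -5384373/109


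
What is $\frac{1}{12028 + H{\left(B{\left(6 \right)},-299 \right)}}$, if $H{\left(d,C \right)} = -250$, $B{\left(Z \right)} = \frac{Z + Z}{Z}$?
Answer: $\frac{1}{11778} \approx 8.4904 \cdot 10^{-5}$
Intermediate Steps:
$B{\left(Z \right)} = 2$ ($B{\left(Z \right)} = \frac{2 Z}{Z} = 2$)
$\frac{1}{12028 + H{\left(B{\left(6 \right)},-299 \right)}} = \frac{1}{12028 - 250} = \frac{1}{11778}$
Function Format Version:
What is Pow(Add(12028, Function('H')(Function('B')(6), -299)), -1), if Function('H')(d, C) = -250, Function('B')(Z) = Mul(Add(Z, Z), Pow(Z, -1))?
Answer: Rational(1, 11778) ≈ 8.4904e-5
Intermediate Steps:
Function('B')(Z) = 2 (Function('B')(Z) = Mul(Mul(2, Z), Pow(Z, -1)) = 2)
Pow(Add(12028, Function('H')(Function('B')(6), -299)), -1) = Pow(Add(12028, -250), -1) = Pow(11778, -1) = Rational(1, 11778)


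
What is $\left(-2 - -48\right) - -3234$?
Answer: $3280$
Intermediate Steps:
$\left(-2 - -48\right) - -3234 = \left(-2 + 48\right) + 3234 = 46 + 3234 = 3280$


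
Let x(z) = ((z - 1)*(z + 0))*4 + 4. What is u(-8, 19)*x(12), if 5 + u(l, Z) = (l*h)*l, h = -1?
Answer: -36708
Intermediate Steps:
u(l, Z) = -5 - l² (u(l, Z) = -5 + (l*(-1))*l = -5 + (-l)*l = -5 - l²)
x(z) = 4 + 4*z*(-1 + z) (x(z) = ((-1 + z)*z)*4 + 4 = (z*(-1 + z))*4 + 4 = 4*z*(-1 + z) + 4 = 4 + 4*z*(-1 + z))
u(-8, 19)*x(12) = (-5 - 1*(-8)²)*(4 - 4*12 + 4*12²) = (-5 - 1*64)*(4 - 48 + 4*144) = (-5 - 64)*(4 - 48 + 576) = -69*532 = -36708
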